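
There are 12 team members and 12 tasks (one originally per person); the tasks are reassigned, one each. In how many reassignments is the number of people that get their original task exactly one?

176214840

Pick the single fixed position: C(12,1) = 12 ways.
The other 11 form a derangement: !11 = 14684570.
Total: 12 × 14684570 = 176214840.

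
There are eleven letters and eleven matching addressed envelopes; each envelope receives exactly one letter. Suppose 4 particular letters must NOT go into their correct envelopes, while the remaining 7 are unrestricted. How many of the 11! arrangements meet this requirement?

27422640

Inclusion-exclusion on the 4 forbidden self-matches:
Σ_{j=0}^{4} (-1)^j C(4,j)(11-j)!
= C(4,0)·11! - C(4,1)·10! + C(4,2)·9! - C(4,3)·8! + C(4,4)·7!
= 39916800 - 14515200 + 2177280 - 161280 + 5040
= 27422640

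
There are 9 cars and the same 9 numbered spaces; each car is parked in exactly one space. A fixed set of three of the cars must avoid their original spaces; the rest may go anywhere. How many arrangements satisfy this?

256320

Inclusion-exclusion on the 3 forbidden self-matches:
Σ_{j=0}^{3} (-1)^j C(3,j)(9-j)!
= C(3,0)·9! - C(3,1)·8! + C(3,2)·7! - C(3,3)·6!
= 362880 - 120960 + 15120 - 720
= 256320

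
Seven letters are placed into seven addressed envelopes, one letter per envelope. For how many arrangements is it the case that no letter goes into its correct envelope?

By inclusion-exclusion, !7 = Σ (-1)^k · 7!/k! for k=0..7
= 7! - 7!/1! + 7!/2! - 7!/3! + 7!/4! - 7!/5! + 7!/6! - 7!/7!
= 5040 - 5040 + 2520 - 840 + 210 - 42 + 7 - 1
= 1854

1854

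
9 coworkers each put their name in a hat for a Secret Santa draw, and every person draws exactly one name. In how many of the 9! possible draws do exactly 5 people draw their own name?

Choose which 5 of the 9 are fixed: C(9,5) = 126.
The remaining 4 must be deranged: !4 = 9.
Total: 126 × 9 = 1134.

1134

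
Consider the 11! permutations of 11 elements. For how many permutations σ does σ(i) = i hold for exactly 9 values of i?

55

Choose which 9 of the 11 are fixed: C(11,9) = 55.
The remaining 2 must be deranged: !2 = 1.
Total: 55 × 1 = 55.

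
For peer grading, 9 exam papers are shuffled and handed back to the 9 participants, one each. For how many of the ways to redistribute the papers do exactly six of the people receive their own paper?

168

Pick the 6 fixed positions: C(9,6) = 84 ways.
The other 3 form a derangement: !3 = 2.
Total: 84 × 2 = 168.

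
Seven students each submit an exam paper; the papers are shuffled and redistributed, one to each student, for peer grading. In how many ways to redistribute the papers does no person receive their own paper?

1854

By inclusion-exclusion, !7 = Σ (-1)^k · 7!/k! for k=0..7
= 7! - 7!/1! + 7!/2! - 7!/3! + 7!/4! - 7!/5! + 7!/6! - 7!/7!
= 5040 - 5040 + 2520 - 840 + 210 - 42 + 7 - 1
= 1854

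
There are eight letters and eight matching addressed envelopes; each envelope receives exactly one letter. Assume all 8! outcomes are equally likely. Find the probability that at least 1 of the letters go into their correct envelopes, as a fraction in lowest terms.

3641/5760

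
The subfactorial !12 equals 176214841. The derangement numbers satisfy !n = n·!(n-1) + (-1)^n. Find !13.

!13 = 13·176214841 - 1 = 2290792932.

2290792932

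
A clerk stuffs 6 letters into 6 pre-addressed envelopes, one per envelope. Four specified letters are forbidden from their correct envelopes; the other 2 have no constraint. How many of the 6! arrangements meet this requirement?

Let A_j be the event that the j-th constrained one is fixed. By inclusion-exclusion over the 4 events:
Σ_{j=0}^{4} (-1)^j C(4,j)(6-j)!
= C(4,0)·6! - C(4,1)·5! + C(4,2)·4! - C(4,3)·3! + C(4,4)·2!
= 720 - 480 + 144 - 24 + 2
= 362

362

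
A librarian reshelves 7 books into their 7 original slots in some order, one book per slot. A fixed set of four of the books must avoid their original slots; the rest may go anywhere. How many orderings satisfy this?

2790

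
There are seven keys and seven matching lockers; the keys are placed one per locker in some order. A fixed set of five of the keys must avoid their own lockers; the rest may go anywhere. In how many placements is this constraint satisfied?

Let A_j be the event that the j-th constrained one is fixed. By inclusion-exclusion over the 5 events:
Σ_{j=0}^{5} (-1)^j C(5,j)(7-j)!
= C(5,0)·7! - C(5,1)·6! + C(5,2)·5! - C(5,3)·4! + C(5,4)·3! - C(5,5)·2!
= 5040 - 3600 + 1200 - 240 + 30 - 2
= 2428

2428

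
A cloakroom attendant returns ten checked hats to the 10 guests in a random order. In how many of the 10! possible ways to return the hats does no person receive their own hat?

The subfactorial !10 = [10!/e] (nearest integer).
10! = 3628800, and 3628800/e ≈ 1334960.92, so !10 = 1334961.

1334961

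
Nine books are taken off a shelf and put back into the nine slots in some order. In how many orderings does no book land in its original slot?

The subfactorial !9 = [9!/e] (nearest integer).
9! = 362880, and 362880/e ≈ 133496.09, so !9 = 133496.

133496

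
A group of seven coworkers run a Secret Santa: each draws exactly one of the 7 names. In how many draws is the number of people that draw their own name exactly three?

315

Choose which 3 of the 7 are fixed: C(7,3) = 35.
The other 4 form a derangement: !4 = 9.
Total: 35 × 9 = 315.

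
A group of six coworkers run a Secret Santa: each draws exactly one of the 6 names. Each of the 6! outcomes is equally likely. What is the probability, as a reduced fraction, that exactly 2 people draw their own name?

3/16

Favorable outcomes: C(6,2)·!4 = 15·9 = 135.
Total outcomes: 6! = 720.
Probability = 135/720 = 3/16.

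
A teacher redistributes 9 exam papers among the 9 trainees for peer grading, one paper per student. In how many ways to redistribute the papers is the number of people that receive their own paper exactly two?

66744

Choose which 2 of the 9 are fixed: C(9,2) = 36.
The remaining 7 must be deranged: !7 = 1854.
Total: 36 × 1854 = 66744.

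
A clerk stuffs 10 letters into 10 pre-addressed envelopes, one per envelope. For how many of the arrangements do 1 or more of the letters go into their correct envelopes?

Sum C(10,i)·!(10-i) for i = 1..10:
  i=1: C(10,1)·!9 = 10·133496 = 1334960
  i=2: C(10,2)·!8 = 45·14833 = 667485
  i=3: C(10,3)·!7 = 120·1854 = 222480
  i=4: C(10,4)·!6 = 210·265 = 55650
  i=5: C(10,5)·!5 = 252·44 = 11088
  i=6: C(10,6)·!4 = 210·9 = 1890
  i=7: C(10,7)·!3 = 120·2 = 240
  i=8: C(10,8)·!2 = 45·1 = 45
  i=9: C(10,9)·!1 = 10·0 = 0
  i=10: C(10,10)·!0 = 1·1 = 1
Total = 2293839.

2293839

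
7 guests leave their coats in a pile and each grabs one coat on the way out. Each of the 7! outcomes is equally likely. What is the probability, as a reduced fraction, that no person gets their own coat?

Favorable outcomes: !7 = 1854.
Total outcomes: 7! = 5040.
Probability = 1854/5040 = 103/280.

103/280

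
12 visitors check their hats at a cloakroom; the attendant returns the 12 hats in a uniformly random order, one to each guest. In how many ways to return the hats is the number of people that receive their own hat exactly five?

1468368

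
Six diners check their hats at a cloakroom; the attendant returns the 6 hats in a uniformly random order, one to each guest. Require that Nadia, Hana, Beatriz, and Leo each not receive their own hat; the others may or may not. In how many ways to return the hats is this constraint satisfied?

Inclusion-exclusion on the 4 forbidden self-matches:
Σ_{j=0}^{4} (-1)^j C(4,j)(6-j)!
= C(4,0)·6! - C(4,1)·5! + C(4,2)·4! - C(4,3)·3! + C(4,4)·2!
= 720 - 480 + 144 - 24 + 2
= 362

362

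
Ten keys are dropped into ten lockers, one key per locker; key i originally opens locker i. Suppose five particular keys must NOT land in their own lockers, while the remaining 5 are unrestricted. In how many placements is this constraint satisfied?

2170680

Inclusion-exclusion on the 5 forbidden self-matches:
Σ_{j=0}^{5} (-1)^j C(5,j)(10-j)!
= C(5,0)·10! - C(5,1)·9! + C(5,2)·8! - C(5,3)·7! + C(5,4)·6! - C(5,5)·5!
= 3628800 - 1814400 + 403200 - 50400 + 3600 - 120
= 2170680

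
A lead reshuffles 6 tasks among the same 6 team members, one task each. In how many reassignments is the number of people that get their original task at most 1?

Sum C(6,i)·!(6-i) for i = 0..1:
  i=0: C(6,0)·!6 = 1·265 = 265
  i=1: C(6,1)·!5 = 6·44 = 264
Total = 529.

529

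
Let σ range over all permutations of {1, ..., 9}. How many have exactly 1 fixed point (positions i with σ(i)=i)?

133497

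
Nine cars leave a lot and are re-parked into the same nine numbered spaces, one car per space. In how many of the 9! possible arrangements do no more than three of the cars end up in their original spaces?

# with exactly i fixed is C(9,i)·!(9-i); sum over i=0..3:
  i=0: C(9,0)·!9 = 1·133496 = 133496
  i=1: C(9,1)·!8 = 9·14833 = 133497
  i=2: C(9,2)·!7 = 36·1854 = 66744
  i=3: C(9,3)·!6 = 84·265 = 22260
Total = 355997.

355997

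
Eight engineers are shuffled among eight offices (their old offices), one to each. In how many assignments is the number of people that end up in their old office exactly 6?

Pick the 6 fixed positions: C(8,6) = 28 ways.
The other 2 form a derangement: !2 = 1.
Total: 28 × 1 = 28.

28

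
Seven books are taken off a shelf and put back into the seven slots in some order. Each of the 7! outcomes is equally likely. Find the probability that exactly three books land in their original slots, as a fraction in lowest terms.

1/16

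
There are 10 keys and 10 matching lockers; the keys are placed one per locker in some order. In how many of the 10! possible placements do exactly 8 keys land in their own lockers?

Pick the 8 fixed positions: C(10,8) = 45 ways.
The remaining 2 must be deranged: !2 = 1.
Total: 45 × 1 = 45.

45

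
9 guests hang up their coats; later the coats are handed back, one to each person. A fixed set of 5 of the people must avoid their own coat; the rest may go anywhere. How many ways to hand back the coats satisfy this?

205056

Let A_j be the event that the j-th constrained one is fixed. By inclusion-exclusion over the 5 events:
Σ_{j=0}^{5} (-1)^j C(5,j)(9-j)!
= C(5,0)·9! - C(5,1)·8! + C(5,2)·7! - C(5,3)·6! + C(5,4)·5! - C(5,5)·4!
= 362880 - 201600 + 50400 - 7200 + 600 - 24
= 205056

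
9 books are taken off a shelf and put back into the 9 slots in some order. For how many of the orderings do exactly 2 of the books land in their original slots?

Choose which 2 of the 9 are fixed: C(9,2) = 36.
The other 7 form a derangement: !7 = 1854.
Total: 36 × 1854 = 66744.

66744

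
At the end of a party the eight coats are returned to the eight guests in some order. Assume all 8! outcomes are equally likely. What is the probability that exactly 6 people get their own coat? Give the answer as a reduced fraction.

Favorable outcomes: C(8,6)·!2 = 28·1 = 28.
Total outcomes: 8! = 40320.
Probability = 28/40320 = 1/1440.

1/1440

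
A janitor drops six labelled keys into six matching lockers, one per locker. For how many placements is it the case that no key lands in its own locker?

Recurrence: !6 = 5·(!5 + !4).
!6 = 5·(44 + 9) = 5·53 = 265

265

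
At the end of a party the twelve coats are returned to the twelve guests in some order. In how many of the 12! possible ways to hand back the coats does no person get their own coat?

The subfactorial !12 = [12!/e] (nearest integer).
12! = 479001600, and 479001600/e ≈ 176214840.93, so !12 = 176214841.

176214841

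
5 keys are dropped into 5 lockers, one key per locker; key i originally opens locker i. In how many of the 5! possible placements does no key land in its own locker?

44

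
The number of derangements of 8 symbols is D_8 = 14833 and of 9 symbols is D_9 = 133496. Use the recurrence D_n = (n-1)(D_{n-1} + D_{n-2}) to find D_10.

1334961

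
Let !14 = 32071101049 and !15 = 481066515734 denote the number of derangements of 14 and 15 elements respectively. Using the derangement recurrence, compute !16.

7697064251745

!16 = (16-1)·(!15 + !14) = 15·(481066515734 + 32071101049) = 15·513137616783 = 7697064251745.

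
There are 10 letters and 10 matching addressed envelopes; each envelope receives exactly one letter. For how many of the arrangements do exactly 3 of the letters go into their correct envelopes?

222480

Choose which 3 of the 10 are fixed: C(10,3) = 120.
The remaining 7 must be deranged: !7 = 1854.
Total: 120 × 1854 = 222480.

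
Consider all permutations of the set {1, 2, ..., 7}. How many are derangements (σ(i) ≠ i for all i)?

1854

By inclusion-exclusion, !7 = Σ (-1)^k · 7!/k! for k=0..7
= 7! - 7!/1! + 7!/2! - 7!/3! + 7!/4! - 7!/5! + 7!/6! - 7!/7!
= 5040 - 5040 + 2520 - 840 + 210 - 42 + 7 - 1
= 1854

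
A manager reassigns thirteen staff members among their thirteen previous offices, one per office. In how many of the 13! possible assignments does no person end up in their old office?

2290792932

By inclusion-exclusion, !13 = Σ (-1)^k · 13!/k! for k=0..13
= 13! - 13!/1! + 13!/2! - 13!/3! + 13!/4! - 13!/5! + 13!/6! - 13!/7! + 13!/8! - 13!/9! + 13!/10! - 13!/11! + 13!/12! - 13!/13!
= 6227020800 - 6227020800 + 3113510400 - 1037836800 + 259459200 - 51891840 + 8648640 - 1235520 + 154440 - 17160 + 1716 - 156 + 13 - 1
= 2290792932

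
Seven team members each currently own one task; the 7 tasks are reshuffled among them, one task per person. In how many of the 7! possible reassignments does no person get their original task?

The number of derangements of 7 is !7 = Σ_{k=0}^{7} (-1)^k·7!/k!
= 7! - 7!/1! + 7!/2! - 7!/3! + 7!/4! - 7!/5! + 7!/6! - 7!/7!
= 5040 - 5040 + 2520 - 840 + 210 - 42 + 7 - 1
= 1854

1854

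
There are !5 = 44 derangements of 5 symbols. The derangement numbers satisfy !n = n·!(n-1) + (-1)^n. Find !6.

!6 = 6·44 + 1 = 265.

265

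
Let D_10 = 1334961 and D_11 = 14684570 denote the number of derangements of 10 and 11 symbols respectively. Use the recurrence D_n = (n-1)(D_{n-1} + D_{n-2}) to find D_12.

D_12 = (12-1)·(D_11 + D_10) = 11·(14684570 + 1334961) = 11·16019531 = 176214841.

176214841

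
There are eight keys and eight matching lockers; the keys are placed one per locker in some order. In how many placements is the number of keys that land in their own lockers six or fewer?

# with exactly i fixed is C(8,i)·!(8-i); sum over i=0..6:
  i=0: C(8,0)·!8 = 1·14833 = 14833
  i=1: C(8,1)·!7 = 8·1854 = 14832
  i=2: C(8,2)·!6 = 28·265 = 7420
  i=3: C(8,3)·!5 = 56·44 = 2464
  i=4: C(8,4)·!4 = 70·9 = 630
  i=5: C(8,5)·!3 = 56·2 = 112
  i=6: C(8,6)·!2 = 28·1 = 28
Total = 40319.

40319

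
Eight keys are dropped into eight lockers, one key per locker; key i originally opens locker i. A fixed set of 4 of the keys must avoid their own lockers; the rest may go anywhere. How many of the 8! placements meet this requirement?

Inclusion-exclusion on the 4 forbidden self-matches:
Σ_{j=0}^{4} (-1)^j C(4,j)(8-j)!
= C(4,0)·8! - C(4,1)·7! + C(4,2)·6! - C(4,3)·5! + C(4,4)·4!
= 40320 - 20160 + 4320 - 480 + 24
= 24024

24024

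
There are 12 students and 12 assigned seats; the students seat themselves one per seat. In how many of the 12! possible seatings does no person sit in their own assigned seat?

By inclusion-exclusion, !12 = Σ (-1)^k · 12!/k! for k=0..12
= 12! - 12!/1! + 12!/2! - 12!/3! + 12!/4! - 12!/5! + 12!/6! - 12!/7! + 12!/8! - 12!/9! + 12!/10! - 12!/11! + 12!/12!
= 479001600 - 479001600 + 239500800 - 79833600 + 19958400 - 3991680 + 665280 - 95040 + 11880 - 1320 + 132 - 12 + 1
= 176214841

176214841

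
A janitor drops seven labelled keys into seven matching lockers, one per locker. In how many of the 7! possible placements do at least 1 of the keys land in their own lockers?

3186

Sum C(7,i)·!(7-i) for i = 1..7:
  i=1: C(7,1)·!6 = 7·265 = 1855
  i=2: C(7,2)·!5 = 21·44 = 924
  i=3: C(7,3)·!4 = 35·9 = 315
  i=4: C(7,4)·!3 = 35·2 = 70
  i=5: C(7,5)·!2 = 21·1 = 21
  i=6: C(7,6)·!1 = 7·0 = 0
  i=7: C(7,7)·!0 = 1·1 = 1
Total = 3186.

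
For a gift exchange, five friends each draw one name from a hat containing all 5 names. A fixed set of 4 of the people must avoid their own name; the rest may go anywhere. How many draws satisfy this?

53

Inclusion-exclusion on the 4 forbidden self-matches:
Σ_{j=0}^{4} (-1)^j C(4,j)(5-j)!
= C(4,0)·5! - C(4,1)·4! + C(4,2)·3! - C(4,3)·2! + C(4,4)·1!
= 120 - 96 + 36 - 8 + 1
= 53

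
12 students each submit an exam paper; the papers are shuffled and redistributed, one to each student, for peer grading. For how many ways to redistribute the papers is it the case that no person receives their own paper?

176214841

!12 is the nearest integer to 12!/e.
12! = 479001600, and 479001600/e ≈ 176214840.93, so !12 = 176214841.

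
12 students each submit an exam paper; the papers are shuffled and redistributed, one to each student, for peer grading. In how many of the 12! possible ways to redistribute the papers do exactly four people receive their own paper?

7342335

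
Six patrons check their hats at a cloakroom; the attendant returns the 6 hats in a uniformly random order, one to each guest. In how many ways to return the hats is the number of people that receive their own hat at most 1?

529

Sum C(6,i)·!(6-i) for i = 0..1:
  i=0: C(6,0)·!6 = 1·265 = 265
  i=1: C(6,1)·!5 = 6·44 = 264
Total = 529.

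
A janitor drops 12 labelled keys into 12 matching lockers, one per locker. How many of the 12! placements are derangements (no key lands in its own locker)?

176214841

!12 is the nearest integer to 12!/e.
12! = 479001600, and 479001600/e ≈ 176214840.93, so !12 = 176214841.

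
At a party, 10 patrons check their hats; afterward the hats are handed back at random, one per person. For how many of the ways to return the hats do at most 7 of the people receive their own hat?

3628754

Sum C(10,i)·!(10-i) for i = 0..7:
  i=0: C(10,0)·!10 = 1·1334961 = 1334961
  i=1: C(10,1)·!9 = 10·133496 = 1334960
  i=2: C(10,2)·!8 = 45·14833 = 667485
  i=3: C(10,3)·!7 = 120·1854 = 222480
  i=4: C(10,4)·!6 = 210·265 = 55650
  i=5: C(10,5)·!5 = 252·44 = 11088
  i=6: C(10,6)·!4 = 210·9 = 1890
  i=7: C(10,7)·!3 = 120·2 = 240
Total = 3628754.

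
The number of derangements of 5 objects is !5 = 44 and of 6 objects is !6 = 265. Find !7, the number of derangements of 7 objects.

!7 = (7-1)·(!6 + !5) = 6·(265 + 44) = 6·309 = 1854.

1854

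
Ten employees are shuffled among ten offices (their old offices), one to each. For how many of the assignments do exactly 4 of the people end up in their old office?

Pick the 4 fixed positions: C(10,4) = 210 ways.
The other 6 form a derangement: !6 = 265.
Total: 210 × 265 = 55650.

55650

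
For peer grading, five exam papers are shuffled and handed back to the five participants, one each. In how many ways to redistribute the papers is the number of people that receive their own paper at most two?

# with exactly i fixed is C(5,i)·!(5-i); sum over i=0..2:
  i=0: C(5,0)·!5 = 1·44 = 44
  i=1: C(5,1)·!4 = 5·9 = 45
  i=2: C(5,2)·!3 = 10·2 = 20
Total = 109.

109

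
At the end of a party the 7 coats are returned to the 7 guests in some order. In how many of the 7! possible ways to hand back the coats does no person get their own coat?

1854

Recurrence: !7 = 6·(!6 + !5).
!7 = 6·(265 + 44) = 6·309 = 1854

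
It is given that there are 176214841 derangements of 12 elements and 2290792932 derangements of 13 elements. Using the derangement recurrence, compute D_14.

32071101049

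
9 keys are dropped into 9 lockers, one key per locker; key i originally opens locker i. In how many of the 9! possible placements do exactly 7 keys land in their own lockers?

36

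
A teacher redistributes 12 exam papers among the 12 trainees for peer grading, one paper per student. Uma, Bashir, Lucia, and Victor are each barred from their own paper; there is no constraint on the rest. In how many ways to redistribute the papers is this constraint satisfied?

Inclusion-exclusion on the 4 forbidden self-matches:
Σ_{j=0}^{4} (-1)^j C(4,j)(12-j)!
= C(4,0)·12! - C(4,1)·11! + C(4,2)·10! - C(4,3)·9! + C(4,4)·8!
= 479001600 - 159667200 + 21772800 - 1451520 + 40320
= 339696000

339696000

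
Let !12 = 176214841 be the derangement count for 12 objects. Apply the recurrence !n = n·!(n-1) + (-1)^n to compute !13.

2290792932

!13 = 13·176214841 - 1 = 2290792932.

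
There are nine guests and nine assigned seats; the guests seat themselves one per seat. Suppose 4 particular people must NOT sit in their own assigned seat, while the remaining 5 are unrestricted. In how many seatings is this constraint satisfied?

229080

Let A_j be the event that the j-th constrained one is fixed. By inclusion-exclusion over the 4 events:
Σ_{j=0}^{4} (-1)^j C(4,j)(9-j)!
= C(4,0)·9! - C(4,1)·8! + C(4,2)·7! - C(4,3)·6! + C(4,4)·5!
= 362880 - 161280 + 30240 - 2880 + 120
= 229080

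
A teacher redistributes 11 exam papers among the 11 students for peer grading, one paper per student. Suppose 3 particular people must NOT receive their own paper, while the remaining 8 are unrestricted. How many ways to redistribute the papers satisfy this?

30078720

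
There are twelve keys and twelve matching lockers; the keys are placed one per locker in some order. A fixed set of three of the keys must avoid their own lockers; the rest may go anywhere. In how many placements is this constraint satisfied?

Inclusion-exclusion on the 3 forbidden self-matches:
Σ_{j=0}^{3} (-1)^j C(3,j)(12-j)!
= C(3,0)·12! - C(3,1)·11! + C(3,2)·10! - C(3,3)·9!
= 479001600 - 119750400 + 10886400 - 362880
= 369774720

369774720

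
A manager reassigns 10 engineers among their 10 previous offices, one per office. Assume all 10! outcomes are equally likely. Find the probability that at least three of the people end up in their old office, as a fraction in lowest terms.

Favorable outcomes: Σ_{i≥3} C(10,i)·!(10-i) = 120·1854 + 210·265 + 252·44 + 210·9 + 120·2 + 45·1 + 10·0 + 1·1 = 291394.
Total outcomes: 10! = 3628800.
Probability = 291394/3628800 = 145697/1814400.

145697/1814400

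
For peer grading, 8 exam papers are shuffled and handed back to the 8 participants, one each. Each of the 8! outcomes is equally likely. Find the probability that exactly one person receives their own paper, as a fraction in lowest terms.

103/280

Favorable outcomes: C(8,1)·!7 = 8·1854 = 14832.
Total outcomes: 8! = 40320.
Probability = 14832/40320 = 103/280.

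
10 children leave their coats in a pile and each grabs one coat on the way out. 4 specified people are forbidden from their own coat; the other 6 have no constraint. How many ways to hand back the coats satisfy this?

Inclusion-exclusion on the 4 forbidden self-matches:
Σ_{j=0}^{4} (-1)^j C(4,j)(10-j)!
= C(4,0)·10! - C(4,1)·9! + C(4,2)·8! - C(4,3)·7! + C(4,4)·6!
= 3628800 - 1451520 + 241920 - 20160 + 720
= 2399760

2399760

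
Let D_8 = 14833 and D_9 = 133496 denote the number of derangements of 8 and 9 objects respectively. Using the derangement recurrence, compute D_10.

D_10 = (10-1)·(D_9 + D_8) = 9·(133496 + 14833) = 9·148329 = 1334961.

1334961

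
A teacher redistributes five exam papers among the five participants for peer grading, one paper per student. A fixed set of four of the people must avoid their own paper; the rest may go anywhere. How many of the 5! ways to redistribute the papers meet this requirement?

53

Let A_j be the event that the j-th constrained one is fixed. By inclusion-exclusion over the 4 events:
Σ_{j=0}^{4} (-1)^j C(4,j)(5-j)!
= C(4,0)·5! - C(4,1)·4! + C(4,2)·3! - C(4,3)·2! + C(4,4)·1!
= 120 - 96 + 36 - 8 + 1
= 53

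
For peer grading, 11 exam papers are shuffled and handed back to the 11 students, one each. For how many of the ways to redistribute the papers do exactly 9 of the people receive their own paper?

Pick the 9 fixed positions: C(11,9) = 55 ways.
The remaining 2 must be deranged: !2 = 1.
Total: 55 × 1 = 55.

55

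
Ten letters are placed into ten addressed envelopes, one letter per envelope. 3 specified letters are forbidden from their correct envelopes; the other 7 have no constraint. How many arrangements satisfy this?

Inclusion-exclusion on the 3 forbidden self-matches:
Σ_{j=0}^{3} (-1)^j C(3,j)(10-j)!
= C(3,0)·10! - C(3,1)·9! + C(3,2)·8! - C(3,3)·7!
= 3628800 - 1088640 + 120960 - 5040
= 2656080

2656080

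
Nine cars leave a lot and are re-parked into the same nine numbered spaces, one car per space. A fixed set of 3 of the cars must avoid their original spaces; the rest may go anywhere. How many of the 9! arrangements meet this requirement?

Let A_j be the event that the j-th constrained one is fixed. By inclusion-exclusion over the 3 events:
Σ_{j=0}^{3} (-1)^j C(3,j)(9-j)!
= C(3,0)·9! - C(3,1)·8! + C(3,2)·7! - C(3,3)·6!
= 362880 - 120960 + 15120 - 720
= 256320

256320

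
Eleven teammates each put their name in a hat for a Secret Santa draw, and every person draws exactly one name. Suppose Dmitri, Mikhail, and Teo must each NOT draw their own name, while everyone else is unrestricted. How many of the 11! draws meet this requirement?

30078720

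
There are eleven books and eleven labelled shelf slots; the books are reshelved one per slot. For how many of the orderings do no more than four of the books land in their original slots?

39770686

# with exactly i fixed is C(11,i)·!(11-i); sum over i=0..4:
  i=0: C(11,0)·!11 = 1·14684570 = 14684570
  i=1: C(11,1)·!10 = 11·1334961 = 14684571
  i=2: C(11,2)·!9 = 55·133496 = 7342280
  i=3: C(11,3)·!8 = 165·14833 = 2447445
  i=4: C(11,4)·!7 = 330·1854 = 611820
Total = 39770686.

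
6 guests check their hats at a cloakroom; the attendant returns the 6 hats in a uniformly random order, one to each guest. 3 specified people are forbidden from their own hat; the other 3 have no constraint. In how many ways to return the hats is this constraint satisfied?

426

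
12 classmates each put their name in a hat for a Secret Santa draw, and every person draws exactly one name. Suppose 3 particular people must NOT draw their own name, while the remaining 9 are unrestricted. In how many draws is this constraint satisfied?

Inclusion-exclusion on the 3 forbidden self-matches:
Σ_{j=0}^{3} (-1)^j C(3,j)(12-j)!
= C(3,0)·12! - C(3,1)·11! + C(3,2)·10! - C(3,3)·9!
= 479001600 - 119750400 + 10886400 - 362880
= 369774720

369774720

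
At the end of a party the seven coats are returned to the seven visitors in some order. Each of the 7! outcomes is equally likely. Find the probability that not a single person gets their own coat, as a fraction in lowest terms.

Favorable outcomes: !7 = 1854.
Total outcomes: 7! = 5040.
Probability = 1854/5040 = 103/280.

103/280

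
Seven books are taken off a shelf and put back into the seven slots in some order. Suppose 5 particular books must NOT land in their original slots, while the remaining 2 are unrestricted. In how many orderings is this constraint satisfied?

2428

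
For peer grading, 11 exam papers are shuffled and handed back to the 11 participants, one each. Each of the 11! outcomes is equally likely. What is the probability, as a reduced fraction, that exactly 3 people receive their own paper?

Favorable outcomes: C(11,3)·!8 = 165·14833 = 2447445.
Total outcomes: 11! = 39916800.
Probability = 2447445/39916800 = 2119/34560.

2119/34560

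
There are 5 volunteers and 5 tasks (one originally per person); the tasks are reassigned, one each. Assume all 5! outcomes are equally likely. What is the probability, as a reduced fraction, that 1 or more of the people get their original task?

19/30

Favorable outcomes: Σ_{i≥1} C(5,i)·!(5-i) = 5·9 + 10·2 + 10·1 + 5·0 + 1·1 = 76.
Total outcomes: 5! = 120.
Probability = 76/120 = 19/30.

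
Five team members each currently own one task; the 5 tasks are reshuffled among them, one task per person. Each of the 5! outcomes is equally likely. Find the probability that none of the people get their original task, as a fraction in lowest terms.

11/30

Favorable outcomes: !5 = 44.
Total outcomes: 5! = 120.
Probability = 44/120 = 11/30.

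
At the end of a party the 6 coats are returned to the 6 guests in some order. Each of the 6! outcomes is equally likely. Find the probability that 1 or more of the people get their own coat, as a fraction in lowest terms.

91/144

Favorable outcomes: Σ_{i≥1} C(6,i)·!(6-i) = 6·44 + 15·9 + 20·2 + 15·1 + 6·0 + 1·1 = 455.
Total outcomes: 6! = 720.
Probability = 455/720 = 91/144.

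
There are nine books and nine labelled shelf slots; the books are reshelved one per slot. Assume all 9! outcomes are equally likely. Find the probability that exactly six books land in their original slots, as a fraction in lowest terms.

Favorable outcomes: C(9,6)·!3 = 84·2 = 168.
Total outcomes: 9! = 362880.
Probability = 168/362880 = 1/2160.

1/2160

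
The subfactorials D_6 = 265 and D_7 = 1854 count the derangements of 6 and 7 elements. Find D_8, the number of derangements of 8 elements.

14833

D_8 = (8-1)·(D_7 + D_6) = 7·(1854 + 265) = 7·2119 = 14833.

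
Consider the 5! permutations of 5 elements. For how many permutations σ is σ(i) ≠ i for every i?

44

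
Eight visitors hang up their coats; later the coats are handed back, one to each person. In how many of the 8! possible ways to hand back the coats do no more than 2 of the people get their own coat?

# with exactly i fixed is C(8,i)·!(8-i); sum over i=0..2:
  i=0: C(8,0)·!8 = 1·14833 = 14833
  i=1: C(8,1)·!7 = 8·1854 = 14832
  i=2: C(8,2)·!6 = 28·265 = 7420
Total = 37085.

37085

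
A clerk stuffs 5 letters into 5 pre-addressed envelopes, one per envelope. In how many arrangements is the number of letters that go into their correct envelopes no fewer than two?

Sum C(5,i)·!(5-i) for i = 2..5:
  i=2: C(5,2)·!3 = 10·2 = 20
  i=3: C(5,3)·!2 = 10·1 = 10
  i=4: C(5,4)·!1 = 5·0 = 0
  i=5: C(5,5)·!0 = 1·1 = 1
Total = 31.

31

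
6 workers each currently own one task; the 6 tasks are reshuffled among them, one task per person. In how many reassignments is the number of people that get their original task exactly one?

264

Choose which one of the 6 is fixed: C(6,1) = 6.
The other 5 form a derangement: !5 = 44.
Total: 6 × 44 = 264.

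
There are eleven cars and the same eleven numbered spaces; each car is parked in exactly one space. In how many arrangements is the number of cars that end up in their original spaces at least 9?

56

Sum C(11,i)·!(11-i) for i = 9..11:
  i=9: C(11,9)·!2 = 55·1 = 55
  i=10: C(11,10)·!1 = 11·0 = 0
  i=11: C(11,11)·!0 = 1·1 = 1
Total = 56.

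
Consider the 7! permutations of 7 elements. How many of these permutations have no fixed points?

The subfactorial !7 = [7!/e] (nearest integer).
7! = 5040, and 5040/e ≈ 1854.11, so !7 = 1854.

1854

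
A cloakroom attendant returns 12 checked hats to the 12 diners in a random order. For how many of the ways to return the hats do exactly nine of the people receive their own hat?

440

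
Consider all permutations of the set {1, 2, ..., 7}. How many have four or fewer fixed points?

Sum C(7,i)·!(7-i) for i = 0..4:
  i=0: C(7,0)·!7 = 1·1854 = 1854
  i=1: C(7,1)·!6 = 7·265 = 1855
  i=2: C(7,2)·!5 = 21·44 = 924
  i=3: C(7,3)·!4 = 35·9 = 315
  i=4: C(7,4)·!3 = 35·2 = 70
Total = 5018.

5018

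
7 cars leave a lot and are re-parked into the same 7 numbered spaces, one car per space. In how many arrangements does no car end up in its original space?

By inclusion-exclusion, !7 = Σ (-1)^k · 7!/k! for k=0..7
= 7! - 7!/1! + 7!/2! - 7!/3! + 7!/4! - 7!/5! + 7!/6! - 7!/7!
= 5040 - 5040 + 2520 - 840 + 210 - 42 + 7 - 1
= 1854

1854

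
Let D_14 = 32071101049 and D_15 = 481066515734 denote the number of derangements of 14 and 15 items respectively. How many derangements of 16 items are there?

7697064251745

D_16 = (16-1)·(D_15 + D_14) = 15·(481066515734 + 32071101049) = 15·513137616783 = 7697064251745.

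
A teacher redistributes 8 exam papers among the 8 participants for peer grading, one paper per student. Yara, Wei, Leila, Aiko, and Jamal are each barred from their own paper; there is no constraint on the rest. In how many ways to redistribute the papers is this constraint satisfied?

21234

Let A_j be the event that the j-th constrained one is fixed. By inclusion-exclusion over the 5 events:
Σ_{j=0}^{5} (-1)^j C(5,j)(8-j)!
= C(5,0)·8! - C(5,1)·7! + C(5,2)·6! - C(5,3)·5! + C(5,4)·4! - C(5,5)·3!
= 40320 - 25200 + 7200 - 1200 + 120 - 6
= 21234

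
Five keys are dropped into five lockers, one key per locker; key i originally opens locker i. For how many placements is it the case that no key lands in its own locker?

44

!5 = 5! · Σ_{k=0}^{5} (-1)^k/k!
= 5! - 5!/1! + 5!/2! - 5!/3! + 5!/4! - 5!/5!
= 120 - 120 + 60 - 20 + 5 - 1
= 44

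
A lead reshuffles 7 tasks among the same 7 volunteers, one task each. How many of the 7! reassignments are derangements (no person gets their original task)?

!7 = 7! · Σ_{k=0}^{7} (-1)^k/k!
= 7! - 7!/1! + 7!/2! - 7!/3! + 7!/4! - 7!/5! + 7!/6! - 7!/7!
= 5040 - 5040 + 2520 - 840 + 210 - 42 + 7 - 1
= 1854

1854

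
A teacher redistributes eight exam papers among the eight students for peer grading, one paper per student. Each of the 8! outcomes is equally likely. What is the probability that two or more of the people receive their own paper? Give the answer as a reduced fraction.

2131/8064

Favorable outcomes: Σ_{i≥2} C(8,i)·!(8-i) = 28·265 + 56·44 + 70·9 + 56·2 + 28·1 + 8·0 + 1·1 = 10655.
Total outcomes: 8! = 40320.
Probability = 10655/40320 = 2131/8064.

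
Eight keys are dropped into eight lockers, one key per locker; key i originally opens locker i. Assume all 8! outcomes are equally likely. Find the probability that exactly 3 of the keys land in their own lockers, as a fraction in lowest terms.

11/180

Favorable outcomes: C(8,3)·!5 = 56·44 = 2464.
Total outcomes: 8! = 40320.
Probability = 2464/40320 = 11/180.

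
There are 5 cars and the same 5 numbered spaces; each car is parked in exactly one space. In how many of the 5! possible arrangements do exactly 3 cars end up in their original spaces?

10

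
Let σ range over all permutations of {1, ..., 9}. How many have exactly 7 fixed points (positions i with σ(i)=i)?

36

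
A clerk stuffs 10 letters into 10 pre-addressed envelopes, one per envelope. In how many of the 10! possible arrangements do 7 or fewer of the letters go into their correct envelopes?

3628754

Sum C(10,i)·!(10-i) for i = 0..7:
  i=0: C(10,0)·!10 = 1·1334961 = 1334961
  i=1: C(10,1)·!9 = 10·133496 = 1334960
  i=2: C(10,2)·!8 = 45·14833 = 667485
  i=3: C(10,3)·!7 = 120·1854 = 222480
  i=4: C(10,4)·!6 = 210·265 = 55650
  i=5: C(10,5)·!5 = 252·44 = 11088
  i=6: C(10,6)·!4 = 210·9 = 1890
  i=7: C(10,7)·!3 = 120·2 = 240
Total = 3628754.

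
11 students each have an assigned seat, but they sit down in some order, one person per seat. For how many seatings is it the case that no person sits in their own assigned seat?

14684570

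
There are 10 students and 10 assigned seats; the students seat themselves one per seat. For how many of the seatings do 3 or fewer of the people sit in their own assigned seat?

Sum C(10,i)·!(10-i) for i = 0..3:
  i=0: C(10,0)·!10 = 1·1334961 = 1334961
  i=1: C(10,1)·!9 = 10·133496 = 1334960
  i=2: C(10,2)·!8 = 45·14833 = 667485
  i=3: C(10,3)·!7 = 120·1854 = 222480
Total = 3559886.

3559886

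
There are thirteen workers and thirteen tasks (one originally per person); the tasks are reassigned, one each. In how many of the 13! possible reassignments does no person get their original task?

2290792932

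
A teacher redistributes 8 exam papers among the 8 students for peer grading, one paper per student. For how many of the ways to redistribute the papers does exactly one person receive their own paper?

14832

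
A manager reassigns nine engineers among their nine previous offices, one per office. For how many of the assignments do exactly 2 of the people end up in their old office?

Pick the 2 fixed positions: C(9,2) = 36 ways.
The other 7 form a derangement: !7 = 1854.
Total: 36 × 1854 = 66744.

66744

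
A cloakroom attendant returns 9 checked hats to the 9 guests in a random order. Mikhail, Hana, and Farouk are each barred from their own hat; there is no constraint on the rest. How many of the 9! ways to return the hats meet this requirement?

Inclusion-exclusion on the 3 forbidden self-matches:
Σ_{j=0}^{3} (-1)^j C(3,j)(9-j)!
= C(3,0)·9! - C(3,1)·8! + C(3,2)·7! - C(3,3)·6!
= 362880 - 120960 + 15120 - 720
= 256320

256320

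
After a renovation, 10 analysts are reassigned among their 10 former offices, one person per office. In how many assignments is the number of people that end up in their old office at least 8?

46

Sum C(10,i)·!(10-i) for i = 8..10:
  i=8: C(10,8)·!2 = 45·1 = 45
  i=9: C(10,9)·!1 = 10·0 = 0
  i=10: C(10,10)·!0 = 1·1 = 1
Total = 46.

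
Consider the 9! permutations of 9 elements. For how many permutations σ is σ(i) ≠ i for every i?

Use !n = (n-1)(!(n-1) + !(n-2)).
!9 = 8·(14833 + 1854) = 8·16687 = 133496

133496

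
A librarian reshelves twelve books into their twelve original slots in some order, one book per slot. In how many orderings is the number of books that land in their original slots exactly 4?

Choose which 4 of the 12 are fixed: C(12,4) = 495.
The remaining 8 must be deranged: !8 = 14833.
Total: 495 × 14833 = 7342335.

7342335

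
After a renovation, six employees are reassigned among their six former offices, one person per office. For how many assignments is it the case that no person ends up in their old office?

The subfactorial !6 = [6!/e] (nearest integer).
6! = 720, and 720/e ≈ 264.87, so !6 = 265.

265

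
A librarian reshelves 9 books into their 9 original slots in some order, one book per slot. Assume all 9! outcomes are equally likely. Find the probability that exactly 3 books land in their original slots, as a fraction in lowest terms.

Favorable outcomes: C(9,3)·!6 = 84·265 = 22260.
Total outcomes: 9! = 362880.
Probability = 22260/362880 = 53/864.

53/864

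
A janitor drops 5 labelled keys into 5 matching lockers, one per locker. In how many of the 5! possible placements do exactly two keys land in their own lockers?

Choose which 2 of the 5 are fixed: C(5,2) = 10.
The other 3 form a derangement: !3 = 2.
Total: 10 × 2 = 20.

20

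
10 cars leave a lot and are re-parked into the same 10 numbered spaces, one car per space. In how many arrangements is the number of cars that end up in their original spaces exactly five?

Choose which 5 of the 10 are fixed: C(10,5) = 252.
The remaining 5 must be deranged: !5 = 44.
Total: 252 × 44 = 11088.

11088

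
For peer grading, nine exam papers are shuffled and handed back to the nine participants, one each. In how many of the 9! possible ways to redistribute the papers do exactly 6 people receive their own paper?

Choose which 6 of the 9 are fixed: C(9,6) = 84.
The other 3 form a derangement: !3 = 2.
Total: 84 × 2 = 168.

168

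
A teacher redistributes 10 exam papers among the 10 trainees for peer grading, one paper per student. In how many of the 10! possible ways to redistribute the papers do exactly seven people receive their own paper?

Pick the 7 fixed positions: C(10,7) = 120 ways.
The remaining 3 must be deranged: !3 = 2.
Total: 120 × 2 = 240.

240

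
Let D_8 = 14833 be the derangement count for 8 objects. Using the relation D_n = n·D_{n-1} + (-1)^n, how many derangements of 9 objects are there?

D_9 = 9·14833 - 1 = 133496.

133496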